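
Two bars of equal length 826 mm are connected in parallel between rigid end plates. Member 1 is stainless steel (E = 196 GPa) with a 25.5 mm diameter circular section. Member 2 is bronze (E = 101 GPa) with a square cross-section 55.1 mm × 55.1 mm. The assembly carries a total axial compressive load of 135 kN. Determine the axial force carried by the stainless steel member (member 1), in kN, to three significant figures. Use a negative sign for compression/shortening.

A_1 = 510.7 mm².
A_2 = 3036 mm².
Equal strain + equilibrium ⇒ each member carries load in proportion to AE: A₁E₁ = 100100000 N, A₂E₂ = 306600000 N, ΣAE = 406700000 N.
F₁ = P·A₁E₁/ΣAE = -135000·100100000/406700000 = -33220 N.

-33.2 kN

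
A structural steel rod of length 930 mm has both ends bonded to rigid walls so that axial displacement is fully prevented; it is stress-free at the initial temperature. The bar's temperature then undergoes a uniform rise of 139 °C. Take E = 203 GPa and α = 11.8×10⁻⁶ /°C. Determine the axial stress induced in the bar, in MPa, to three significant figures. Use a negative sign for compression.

Free thermal expansion αLΔT = 11.8e-6 · 930 · 139 = 1.525 mm.
The walls impose strain ε = −(1.525)/930 = -1.6402e-03; σ = Eε = 203000 · -1.6402e-03 = -333 MPa.

-333 MPa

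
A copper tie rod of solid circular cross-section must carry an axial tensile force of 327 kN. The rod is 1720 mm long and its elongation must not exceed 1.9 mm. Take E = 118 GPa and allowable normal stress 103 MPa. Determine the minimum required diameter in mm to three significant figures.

Required area A ≥ P/σ_allow = 327000/103 = 3175 mm².
For a solid circular section, d ≥ √(4A/π) = 63.58 mm.
Elongation limit: A ≥ PL/(Eδ_allow) = 327000·1720/(118000·1.9) = 2509 mm² ⇒ d ≥ 56.52 mm.
The stress limit governs.

63.6 mm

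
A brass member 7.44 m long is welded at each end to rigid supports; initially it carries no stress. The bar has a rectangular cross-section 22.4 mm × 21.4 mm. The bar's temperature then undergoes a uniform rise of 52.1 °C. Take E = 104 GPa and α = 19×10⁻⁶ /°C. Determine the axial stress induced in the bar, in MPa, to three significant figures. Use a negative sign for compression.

Free thermal expansion αLΔT = 19e-6 · 7440 · 52.1 = 7.365 mm.
The walls impose strain ε = −(7.365)/7440 = -9.8990e-04; σ = Eε = 104000 · -9.8990e-04 = -102.9 MPa.

-103 MPa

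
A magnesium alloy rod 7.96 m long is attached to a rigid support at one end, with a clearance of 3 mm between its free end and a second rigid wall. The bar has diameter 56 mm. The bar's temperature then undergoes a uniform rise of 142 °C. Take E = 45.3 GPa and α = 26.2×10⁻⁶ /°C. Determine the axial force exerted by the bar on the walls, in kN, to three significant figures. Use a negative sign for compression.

-373 kN

Free thermal expansion αLΔT = 26.2e-6 · 7960 · 142 = 29.61 mm.
The walls engage after the gap closes; constrained expansion = 29.61 − 3 = 26.61 mm.
The walls impose strain ε = −(26.61)/7960 = -3.3435e-03; σ = Eε = 45300 · -3.3435e-03 = -151.5 MPa.
Wall reaction R = σ·A = -151.5·2463 = -373100 N = -373.1 kN.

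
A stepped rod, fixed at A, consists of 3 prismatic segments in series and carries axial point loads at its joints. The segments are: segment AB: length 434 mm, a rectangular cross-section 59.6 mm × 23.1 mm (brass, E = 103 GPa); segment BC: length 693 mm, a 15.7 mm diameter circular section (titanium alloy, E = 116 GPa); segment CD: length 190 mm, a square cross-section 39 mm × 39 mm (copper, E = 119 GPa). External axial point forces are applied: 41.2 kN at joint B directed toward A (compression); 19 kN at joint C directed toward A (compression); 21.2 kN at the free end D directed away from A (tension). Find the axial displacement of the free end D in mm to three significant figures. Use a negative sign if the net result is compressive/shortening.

Internal axial forces (sectioning from the free end, tension +): N_CD = 21.2 kN, N_BC = 2.2 kN, N_AB = -39 kN.
A_AB = 1377 mm².
A_BC = 193.6 mm².
A_CD = 1521 mm².
δ_AB = -39000·434/(1377·103000) = -0.1194 mm
δ_BC = 2200·693/(193.6·116000) = 0.06789 mm
δ_CD = 21200·190/(1521·119000) = 0.02225 mm
δ = Σδ_i = -0.02922 mm.

-0.0292 mm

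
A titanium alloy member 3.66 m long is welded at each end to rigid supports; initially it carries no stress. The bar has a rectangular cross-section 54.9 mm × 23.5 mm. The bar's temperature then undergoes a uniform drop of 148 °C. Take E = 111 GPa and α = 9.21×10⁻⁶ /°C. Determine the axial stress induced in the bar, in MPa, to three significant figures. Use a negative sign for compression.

151 MPa

Free thermal expansion αLΔT = 9.21e-6 · 3660 · -148 = -4.989 mm.
The walls impose strain ε = −(-4.989)/3660 = 1.3631e-03; σ = Eε = 111000 · 1.3631e-03 = 151.3 MPa.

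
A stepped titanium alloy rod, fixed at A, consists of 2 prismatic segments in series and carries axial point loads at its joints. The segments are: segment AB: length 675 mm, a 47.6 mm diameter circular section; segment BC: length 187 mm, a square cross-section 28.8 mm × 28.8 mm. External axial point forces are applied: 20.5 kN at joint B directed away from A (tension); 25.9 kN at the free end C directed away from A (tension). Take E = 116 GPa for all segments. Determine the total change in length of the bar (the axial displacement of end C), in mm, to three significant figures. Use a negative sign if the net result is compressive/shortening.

Internal axial forces (sectioning from the free end, tension +): N_BC = 25.9 kN, N_AB = 46.4 kN.
A_AB = 1780 mm².
A_BC = 829.4 mm².
δ_AB = 46400·675/(1780·116000) = 0.1517 mm
δ_BC = 25900·187/(829.4·116000) = 0.05034 mm
δ = Σδ_i = 0.2021 mm.

0.202 mm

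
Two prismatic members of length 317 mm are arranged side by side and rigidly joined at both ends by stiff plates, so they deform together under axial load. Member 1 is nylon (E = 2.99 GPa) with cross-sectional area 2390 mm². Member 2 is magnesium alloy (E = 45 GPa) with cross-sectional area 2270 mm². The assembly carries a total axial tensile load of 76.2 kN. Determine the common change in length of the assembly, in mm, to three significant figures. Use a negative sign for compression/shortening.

0.221 mm

Equal strain + equilibrium ⇒ each member carries load in proportion to AE: A₁E₁ = 7146000 N, A₂E₂ = 102200000 N, ΣAE = 109300000 N.
δ = PL/ΣAE = 76200·317/109300000 = 0.221 mm.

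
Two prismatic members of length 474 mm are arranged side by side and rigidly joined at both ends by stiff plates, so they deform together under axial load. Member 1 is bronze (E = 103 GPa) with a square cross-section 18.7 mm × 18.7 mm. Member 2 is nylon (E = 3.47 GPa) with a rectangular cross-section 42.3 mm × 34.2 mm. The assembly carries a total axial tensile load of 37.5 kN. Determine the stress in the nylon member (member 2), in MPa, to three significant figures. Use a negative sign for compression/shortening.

3.17 MPa

A_1 = 349.7 mm².
A_2 = 1447 mm².
Equal strain + equilibrium ⇒ each member carries load in proportion to AE: A₁E₁ = 36020000 N, A₂E₂ = 5020000 N, ΣAE = 41040000 N.
σ₂ = P·E₂/ΣAE = 37500·3470/41040000 = 3.171 MPa.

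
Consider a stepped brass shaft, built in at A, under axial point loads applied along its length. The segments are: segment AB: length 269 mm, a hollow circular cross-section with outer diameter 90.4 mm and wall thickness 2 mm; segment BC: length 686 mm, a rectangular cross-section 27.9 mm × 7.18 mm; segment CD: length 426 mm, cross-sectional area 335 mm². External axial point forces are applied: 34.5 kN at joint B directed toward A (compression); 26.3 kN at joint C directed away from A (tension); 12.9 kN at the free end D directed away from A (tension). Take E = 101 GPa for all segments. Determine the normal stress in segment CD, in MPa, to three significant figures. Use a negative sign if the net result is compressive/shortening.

Internal axial forces (sectioning from the free end, tension +): N_CD = 12.9 kN, N_BC = 39.2 kN, N_AB = 4.7 kN.
σ_CD = N_CD/A_CD = 12900/335 = 38.51 MPa.

38.5 MPa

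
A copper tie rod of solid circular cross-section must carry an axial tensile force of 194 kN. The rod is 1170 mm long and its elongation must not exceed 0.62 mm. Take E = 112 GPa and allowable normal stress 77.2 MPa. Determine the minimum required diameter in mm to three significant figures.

Required area A ≥ P/σ_allow = 194000/77.2 = 2513 mm².
For a solid circular section, d ≥ √(4A/π) = 56.56 mm.
Elongation limit: A ≥ PL/(Eδ_allow) = 194000·1170/(112000·0.62) = 3269 mm² ⇒ d ≥ 64.51 mm.
The elongation limit governs.

64.5 mm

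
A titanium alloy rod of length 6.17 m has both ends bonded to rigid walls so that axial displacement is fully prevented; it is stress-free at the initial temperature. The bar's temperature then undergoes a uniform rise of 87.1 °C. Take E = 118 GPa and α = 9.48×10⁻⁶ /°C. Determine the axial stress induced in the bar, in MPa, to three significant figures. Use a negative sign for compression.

-97.4 MPa

Free thermal expansion αLΔT = 9.48e-6 · 6170 · 87.1 = 5.095 mm.
The walls impose strain ε = −(5.095)/6170 = -8.2571e-04; σ = Eε = 118000 · -8.2571e-04 = -97.43 MPa.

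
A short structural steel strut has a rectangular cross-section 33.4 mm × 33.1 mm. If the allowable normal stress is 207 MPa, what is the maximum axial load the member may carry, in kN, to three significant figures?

A = 1106 mm².
P_max = σ_allow · A = 207 · 1106 = 228800 N = 228.8 kN.

229 kN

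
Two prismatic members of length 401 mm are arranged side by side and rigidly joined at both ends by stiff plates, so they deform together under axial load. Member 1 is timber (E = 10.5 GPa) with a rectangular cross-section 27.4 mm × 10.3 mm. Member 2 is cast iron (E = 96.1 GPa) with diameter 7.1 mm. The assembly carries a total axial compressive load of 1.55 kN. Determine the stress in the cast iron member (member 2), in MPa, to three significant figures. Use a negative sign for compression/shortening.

A_1 = 282.2 mm².
A_2 = 39.59 mm².
Equal strain + equilibrium ⇒ each member carries load in proportion to AE: A₁E₁ = 2963000 N, A₂E₂ = 3805000 N, ΣAE = 6768000 N.
σ₂ = P·E₂/ΣAE = -1550·96100/6768000 = -22.01 MPa.

-22.0 MPa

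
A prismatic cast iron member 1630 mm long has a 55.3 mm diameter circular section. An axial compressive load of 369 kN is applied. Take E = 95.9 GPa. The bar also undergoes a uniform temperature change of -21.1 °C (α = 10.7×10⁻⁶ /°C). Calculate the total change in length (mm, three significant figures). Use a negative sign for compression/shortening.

A = 2402 mm².
δ_mech = NL/(AE) = -369000·1630/(2402·95900) = -2.611 mm.
δ_thermal = αLΔT = 10.7e-6·1630·-21.1 = -0.368 mm.
δ = δ_mech + δ_thermal = -2.979 mm.

-2.98 mm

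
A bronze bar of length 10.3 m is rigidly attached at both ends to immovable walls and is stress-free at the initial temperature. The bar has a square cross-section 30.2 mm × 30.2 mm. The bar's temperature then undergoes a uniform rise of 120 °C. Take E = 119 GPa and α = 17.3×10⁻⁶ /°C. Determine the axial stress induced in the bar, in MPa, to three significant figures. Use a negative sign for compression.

-247 MPa

Free thermal expansion αLΔT = 17.3e-6 · 10300 · 120 = 21.38 mm.
The walls impose strain ε = −(21.38)/10300 = -2.0760e-03; σ = Eε = 119000 · -2.0760e-03 = -247 MPa.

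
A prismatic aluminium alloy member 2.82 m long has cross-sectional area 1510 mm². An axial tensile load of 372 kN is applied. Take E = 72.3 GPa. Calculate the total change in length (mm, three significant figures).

9.61 mm

δ_mech = NL/(AE) = 372000·2820/(1510·72300) = 9.609 mm.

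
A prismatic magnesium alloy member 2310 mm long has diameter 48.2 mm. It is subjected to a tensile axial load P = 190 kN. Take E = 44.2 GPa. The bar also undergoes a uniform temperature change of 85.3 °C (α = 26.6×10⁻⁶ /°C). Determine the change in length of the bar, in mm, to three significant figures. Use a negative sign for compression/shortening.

10.7 mm

A = 1825 mm².
δ_mech = NL/(AE) = 190000·2310/(1825·44200) = 5.442 mm.
δ_thermal = αLΔT = 26.6e-6·2310·85.3 = 5.241 mm.
δ = δ_mech + δ_thermal = 10.68 mm.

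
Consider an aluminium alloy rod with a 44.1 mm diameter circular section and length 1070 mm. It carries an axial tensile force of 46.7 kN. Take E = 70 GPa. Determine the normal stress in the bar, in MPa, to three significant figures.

A = 1527 mm².
σ = N/A = 46700/1527 = 30.57 MPa.

30.6 MPa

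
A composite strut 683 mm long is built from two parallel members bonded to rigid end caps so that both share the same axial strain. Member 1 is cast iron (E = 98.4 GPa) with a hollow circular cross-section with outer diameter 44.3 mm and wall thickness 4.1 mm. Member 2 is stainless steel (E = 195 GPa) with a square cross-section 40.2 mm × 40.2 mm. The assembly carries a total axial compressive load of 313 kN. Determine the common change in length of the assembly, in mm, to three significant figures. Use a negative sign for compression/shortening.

A_1 = 517.8 mm².
A_2 = 1616 mm².
Equal strain + equilibrium ⇒ each member carries load in proportion to AE: A₁E₁ = 50950000 N, A₂E₂ = 315100000 N, ΣAE = 366100000 N.
δ = PL/ΣAE = -313000·683/366100000 = -0.584 mm.

-0.584 mm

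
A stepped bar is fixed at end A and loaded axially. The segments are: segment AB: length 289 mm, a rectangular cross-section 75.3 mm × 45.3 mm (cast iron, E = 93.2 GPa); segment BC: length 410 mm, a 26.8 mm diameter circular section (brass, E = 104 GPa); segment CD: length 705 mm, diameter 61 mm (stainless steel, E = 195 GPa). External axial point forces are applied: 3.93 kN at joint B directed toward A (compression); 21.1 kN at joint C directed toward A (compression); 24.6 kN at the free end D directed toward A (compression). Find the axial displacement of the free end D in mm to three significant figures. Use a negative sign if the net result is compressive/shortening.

Internal axial forces (sectioning from the free end, tension +): N_CD = -24.6 kN, N_BC = -45.7 kN, N_AB = -49.63 kN.
A_AB = 3411 mm².
A_BC = 564.1 mm².
A_CD = 2922 mm².
δ_AB = -49630·289/(3411·93200) = -0.04512 mm
δ_BC = -45700·410/(564.1·104000) = -0.3194 mm
δ_CD = -24600·705/(2922·195000) = -0.03043 mm
δ = Σδ_i = -0.3949 mm.

-0.395 mm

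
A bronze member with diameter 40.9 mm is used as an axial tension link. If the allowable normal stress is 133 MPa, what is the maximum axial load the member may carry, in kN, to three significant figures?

A = 1314 mm².
P_max = σ_allow · A = 133 · 1314 = 174700 N = 174.7 kN.

175 kN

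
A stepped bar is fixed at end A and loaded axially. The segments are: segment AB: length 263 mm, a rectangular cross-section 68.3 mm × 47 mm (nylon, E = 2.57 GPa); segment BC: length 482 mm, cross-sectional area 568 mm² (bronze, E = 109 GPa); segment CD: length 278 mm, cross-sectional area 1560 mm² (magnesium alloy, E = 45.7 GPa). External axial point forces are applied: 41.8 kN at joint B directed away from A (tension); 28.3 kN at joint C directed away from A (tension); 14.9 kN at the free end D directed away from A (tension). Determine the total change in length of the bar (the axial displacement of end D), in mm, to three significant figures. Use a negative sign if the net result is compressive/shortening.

3.10 mm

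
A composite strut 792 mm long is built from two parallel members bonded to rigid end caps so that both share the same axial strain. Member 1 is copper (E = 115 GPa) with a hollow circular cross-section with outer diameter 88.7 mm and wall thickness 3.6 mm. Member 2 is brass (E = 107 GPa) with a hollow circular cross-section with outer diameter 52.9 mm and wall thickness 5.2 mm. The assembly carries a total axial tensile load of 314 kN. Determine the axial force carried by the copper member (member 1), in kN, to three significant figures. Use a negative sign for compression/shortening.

179 kN

A_1 = 962.5 mm².
A_2 = 779.2 mm².
Equal strain + equilibrium ⇒ each member carries load in proportion to AE: A₁E₁ = 110700000 N, A₂E₂ = 83380000 N, ΣAE = 194100000 N.
F₁ = P·A₁E₁/ΣAE = 314000·110700000/194100000 = 179100 N.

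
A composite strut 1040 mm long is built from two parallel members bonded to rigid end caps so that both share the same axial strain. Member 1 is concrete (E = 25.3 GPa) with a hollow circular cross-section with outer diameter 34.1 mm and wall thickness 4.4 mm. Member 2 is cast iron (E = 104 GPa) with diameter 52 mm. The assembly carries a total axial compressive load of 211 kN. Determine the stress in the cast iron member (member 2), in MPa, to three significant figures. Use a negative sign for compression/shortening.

A_1 = 410.5 mm².
A_2 = 2124 mm².
Equal strain + equilibrium ⇒ each member carries load in proportion to AE: A₁E₁ = 10390000 N, A₂E₂ = 220900000 N, ΣAE = 231300000 N.
σ₂ = P·E₂/ΣAE = -211000·104000/231300000 = -94.89 MPa.

-94.9 MPa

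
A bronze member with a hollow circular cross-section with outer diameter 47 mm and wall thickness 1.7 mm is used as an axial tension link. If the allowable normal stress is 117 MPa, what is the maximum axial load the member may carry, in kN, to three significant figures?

A = 241.9 mm².
P_max = σ_allow · A = 117 · 241.9 = 28310 N = 28.31 kN.

28.3 kN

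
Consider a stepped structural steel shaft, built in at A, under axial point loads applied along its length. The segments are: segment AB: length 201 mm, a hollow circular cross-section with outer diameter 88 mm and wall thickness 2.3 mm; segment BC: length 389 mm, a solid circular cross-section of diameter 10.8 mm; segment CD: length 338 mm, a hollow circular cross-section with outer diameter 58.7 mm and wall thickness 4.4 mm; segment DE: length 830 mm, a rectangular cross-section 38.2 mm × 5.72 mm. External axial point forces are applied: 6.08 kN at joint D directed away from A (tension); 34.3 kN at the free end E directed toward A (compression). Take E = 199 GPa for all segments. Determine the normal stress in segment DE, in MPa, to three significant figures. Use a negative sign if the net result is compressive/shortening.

Internal axial forces (sectioning from the free end, tension +): N_DE = -34.3 kN, N_CD = -28.22 kN, N_BC = -28.22 kN, N_AB = -28.22 kN.
A_DE = 218.5 mm².
σ_DE = N_DE/A_DE = -34300/218.5 = -157 MPa.

-157 MPa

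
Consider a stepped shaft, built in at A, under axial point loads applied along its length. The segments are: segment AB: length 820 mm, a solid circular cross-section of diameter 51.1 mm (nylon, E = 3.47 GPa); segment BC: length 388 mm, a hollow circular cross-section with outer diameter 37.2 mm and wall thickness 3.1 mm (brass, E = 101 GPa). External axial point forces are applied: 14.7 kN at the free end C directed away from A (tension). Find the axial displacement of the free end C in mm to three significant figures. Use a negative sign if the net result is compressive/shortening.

Internal axial forces (sectioning from the free end, tension +): N_BC = 14.7 kN, N_AB = 14.7 kN.
A_AB = 2051 mm².
A_BC = 332.1 mm².
δ_AB = 14700·820/(2051·3470) = 1.694 mm
δ_BC = 14700·388/(332.1·101000) = 0.17 mm
δ = Σδ_i = 1.864 mm.

1.86 mm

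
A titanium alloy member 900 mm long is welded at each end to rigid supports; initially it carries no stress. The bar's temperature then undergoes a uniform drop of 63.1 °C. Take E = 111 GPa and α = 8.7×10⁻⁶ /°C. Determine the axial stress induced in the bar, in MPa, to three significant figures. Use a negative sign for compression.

60.9 MPa

Free thermal expansion αLΔT = 8.7e-6 · 900 · -63.1 = -0.4941 mm.
The walls impose strain ε = −(-0.4941)/900 = 5.4897e-04; σ = Eε = 111000 · 5.4897e-04 = 60.94 MPa.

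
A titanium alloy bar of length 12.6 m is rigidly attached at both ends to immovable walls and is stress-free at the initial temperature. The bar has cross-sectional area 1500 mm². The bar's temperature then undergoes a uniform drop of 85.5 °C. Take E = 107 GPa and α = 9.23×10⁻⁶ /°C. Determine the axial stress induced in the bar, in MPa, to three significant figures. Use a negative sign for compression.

84.4 MPa

Free thermal expansion αLΔT = 9.23e-6 · 12600 · -85.5 = -9.943 mm.
The walls impose strain ε = −(-9.943)/12600 = 7.8916e-04; σ = Eε = 107000 · 7.8916e-04 = 84.44 MPa.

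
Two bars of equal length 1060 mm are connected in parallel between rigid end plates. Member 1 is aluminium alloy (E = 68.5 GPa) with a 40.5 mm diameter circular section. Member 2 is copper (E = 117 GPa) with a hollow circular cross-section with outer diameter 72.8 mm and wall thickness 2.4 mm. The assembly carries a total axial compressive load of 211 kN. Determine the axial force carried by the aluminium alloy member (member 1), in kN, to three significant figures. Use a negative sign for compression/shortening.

-124 kN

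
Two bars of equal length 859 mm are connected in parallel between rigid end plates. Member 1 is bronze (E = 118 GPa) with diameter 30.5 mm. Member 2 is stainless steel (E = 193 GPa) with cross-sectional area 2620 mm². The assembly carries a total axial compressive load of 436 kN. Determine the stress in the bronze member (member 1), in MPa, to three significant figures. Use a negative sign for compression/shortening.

A_1 = 730.6 mm².
Equal strain + equilibrium ⇒ each member carries load in proportion to AE: A₁E₁ = 86210000 N, A₂E₂ = 505700000 N, ΣAE = 591900000 N.
σ₁ = P·E₁/ΣAE = -436000·118000/591900000 = -86.92 MPa.

-86.9 MPa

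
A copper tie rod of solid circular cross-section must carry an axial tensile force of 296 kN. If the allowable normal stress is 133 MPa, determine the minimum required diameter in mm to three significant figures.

53.2 mm

Required area A ≥ P/σ_allow = 296000/133 = 2226 mm².
For a solid circular section, d ≥ √(4A/π) = 53.23 mm.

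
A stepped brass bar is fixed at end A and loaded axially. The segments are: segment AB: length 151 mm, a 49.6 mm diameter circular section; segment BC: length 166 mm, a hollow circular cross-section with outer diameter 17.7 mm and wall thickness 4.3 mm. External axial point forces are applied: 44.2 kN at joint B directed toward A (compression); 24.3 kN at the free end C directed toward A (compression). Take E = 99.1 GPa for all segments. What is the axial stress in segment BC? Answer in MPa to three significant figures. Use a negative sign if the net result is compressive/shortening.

-134 MPa

Internal axial forces (sectioning from the free end, tension +): N_BC = -24.3 kN, N_AB = -68.5 kN.
A_BC = 181 mm².
σ_BC = N_BC/A_BC = -24300/181 = -134.2 MPa.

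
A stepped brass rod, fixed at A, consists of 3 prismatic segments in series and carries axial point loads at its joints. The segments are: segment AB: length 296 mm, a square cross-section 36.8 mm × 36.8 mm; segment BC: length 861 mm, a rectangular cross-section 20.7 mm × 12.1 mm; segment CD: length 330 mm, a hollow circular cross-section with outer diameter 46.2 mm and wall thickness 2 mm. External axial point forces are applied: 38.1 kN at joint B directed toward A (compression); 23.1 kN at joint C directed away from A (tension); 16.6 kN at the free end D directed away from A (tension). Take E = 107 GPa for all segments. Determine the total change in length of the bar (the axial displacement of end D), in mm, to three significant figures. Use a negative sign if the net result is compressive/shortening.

1.46 mm

Internal axial forces (sectioning from the free end, tension +): N_CD = 16.6 kN, N_BC = 39.7 kN, N_AB = 1.6 kN.
A_AB = 1354 mm².
A_BC = 250.5 mm².
A_CD = 277.7 mm².
δ_AB = 1600·296/(1354·107000) = 0.003268 mm
δ_BC = 39700·861/(250.5·107000) = 1.275 mm
δ_CD = 16600·330/(277.7·107000) = 0.1843 mm
δ = Σδ_i = 1.463 mm.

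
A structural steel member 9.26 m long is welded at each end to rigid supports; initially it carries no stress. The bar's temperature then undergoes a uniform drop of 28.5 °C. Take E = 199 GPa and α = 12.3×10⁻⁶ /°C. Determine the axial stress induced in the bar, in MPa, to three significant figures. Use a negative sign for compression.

Free thermal expansion αLΔT = 12.3e-6 · 9260 · -28.5 = -3.246 mm.
The walls impose strain ε = −(-3.246)/9260 = 3.5055e-04; σ = Eε = 199000 · 3.5055e-04 = 69.76 MPa.

69.8 MPa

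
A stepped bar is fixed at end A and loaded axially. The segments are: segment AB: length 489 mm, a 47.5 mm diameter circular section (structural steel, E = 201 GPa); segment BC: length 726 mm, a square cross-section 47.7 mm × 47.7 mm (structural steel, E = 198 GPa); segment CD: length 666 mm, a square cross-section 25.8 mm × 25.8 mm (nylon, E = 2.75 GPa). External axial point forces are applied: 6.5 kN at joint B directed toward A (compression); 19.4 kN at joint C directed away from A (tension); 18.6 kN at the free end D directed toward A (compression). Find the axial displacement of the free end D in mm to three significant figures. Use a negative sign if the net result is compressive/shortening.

-6.77 mm

Internal axial forces (sectioning from the free end, tension +): N_CD = -18.6 kN, N_BC = 0.8 kN, N_AB = -5.7 kN.
A_AB = 1772 mm².
A_BC = 2275 mm².
A_CD = 665.6 mm².
δ_AB = -5700·489/(1772·201000) = -0.007825 mm
δ_BC = 800·726/(2275·198000) = 0.001289 mm
δ_CD = -18600·666/(665.6·2750) = -6.767 mm
δ = Σδ_i = -6.774 mm.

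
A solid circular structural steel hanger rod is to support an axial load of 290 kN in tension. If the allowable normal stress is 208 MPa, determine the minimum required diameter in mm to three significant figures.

Required area A ≥ P/σ_allow = 290000/208 = 1394 mm².
For a solid circular section, d ≥ √(4A/π) = 42.13 mm.

42.1 mm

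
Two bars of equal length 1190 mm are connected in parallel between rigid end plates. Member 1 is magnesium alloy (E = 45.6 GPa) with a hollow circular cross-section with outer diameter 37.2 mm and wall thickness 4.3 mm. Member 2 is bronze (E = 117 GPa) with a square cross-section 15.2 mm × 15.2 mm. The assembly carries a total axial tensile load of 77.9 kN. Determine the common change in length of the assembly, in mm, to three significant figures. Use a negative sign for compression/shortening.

A_1 = 444.4 mm².
A_2 = 231 mm².
Equal strain + equilibrium ⇒ each member carries load in proportion to AE: A₁E₁ = 20270000 N, A₂E₂ = 27030000 N, ΣAE = 47300000 N.
δ = PL/ΣAE = 77900·1190/47300000 = 1.96 mm.

1.96 mm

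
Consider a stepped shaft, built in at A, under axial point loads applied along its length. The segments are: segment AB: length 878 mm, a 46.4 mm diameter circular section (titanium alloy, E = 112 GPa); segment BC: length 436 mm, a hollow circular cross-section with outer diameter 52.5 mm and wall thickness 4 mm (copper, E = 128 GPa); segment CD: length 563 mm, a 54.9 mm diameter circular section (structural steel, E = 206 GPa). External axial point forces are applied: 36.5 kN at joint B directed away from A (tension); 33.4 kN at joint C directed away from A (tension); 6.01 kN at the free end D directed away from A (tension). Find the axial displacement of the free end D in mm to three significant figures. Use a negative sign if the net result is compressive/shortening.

Internal axial forces (sectioning from the free end, tension +): N_CD = 6.01 kN, N_BC = 39.41 kN, N_AB = 75.91 kN.
A_AB = 1691 mm².
A_BC = 609.5 mm².
A_CD = 2367 mm².
δ_AB = 75910·878/(1691·112000) = 0.3519 mm
δ_BC = 39410·436/(609.5·128000) = 0.2203 mm
δ_CD = 6010·563/(2367·206000) = 0.006939 mm
δ = Σδ_i = 0.5791 mm.

0.579 mm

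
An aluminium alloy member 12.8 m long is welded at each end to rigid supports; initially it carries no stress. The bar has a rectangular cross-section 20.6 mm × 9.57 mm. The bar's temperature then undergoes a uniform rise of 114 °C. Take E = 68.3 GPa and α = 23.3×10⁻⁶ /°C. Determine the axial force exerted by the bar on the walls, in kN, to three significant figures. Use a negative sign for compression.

-35.8 kN

Free thermal expansion αLΔT = 23.3e-6 · 12800 · 114 = 34 mm.
The walls impose strain ε = −(34)/12800 = -2.6562e-03; σ = Eε = 68300 · -2.6562e-03 = -181.4 MPa.
Wall reaction R = σ·A = -181.4·197.1 = -35770 N = -35.77 kN.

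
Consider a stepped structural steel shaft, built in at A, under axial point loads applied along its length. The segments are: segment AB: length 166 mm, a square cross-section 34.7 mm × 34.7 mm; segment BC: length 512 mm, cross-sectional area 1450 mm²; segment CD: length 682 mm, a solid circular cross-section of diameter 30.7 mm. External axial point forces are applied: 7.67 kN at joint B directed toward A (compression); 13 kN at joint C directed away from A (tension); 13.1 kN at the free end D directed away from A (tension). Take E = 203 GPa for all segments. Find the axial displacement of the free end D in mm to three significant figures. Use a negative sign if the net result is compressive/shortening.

0.117 mm

Internal axial forces (sectioning from the free end, tension +): N_CD = 13.1 kN, N_BC = 26.1 kN, N_AB = 18.43 kN.
A_AB = 1204 mm².
A_CD = 740.2 mm².
δ_AB = 18430·166/(1204·203000) = 0.01252 mm
δ_BC = 26100·512/(1450·203000) = 0.0454 mm
δ_CD = 13100·682/(740.2·203000) = 0.05946 mm
δ = Σδ_i = 0.1174 mm.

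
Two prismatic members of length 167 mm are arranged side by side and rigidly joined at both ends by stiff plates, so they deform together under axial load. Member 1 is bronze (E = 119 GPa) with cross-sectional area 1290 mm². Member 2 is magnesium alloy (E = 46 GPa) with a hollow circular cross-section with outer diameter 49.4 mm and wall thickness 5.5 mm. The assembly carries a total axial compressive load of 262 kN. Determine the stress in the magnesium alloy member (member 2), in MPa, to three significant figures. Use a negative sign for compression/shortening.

-64.0 MPa

A_2 = 758.5 mm².
Equal strain + equilibrium ⇒ each member carries load in proportion to AE: A₁E₁ = 153500000 N, A₂E₂ = 34890000 N, ΣAE = 188400000 N.
σ₂ = P·E₂/ΣAE = -262000·46000/188400000 = -63.97 MPa.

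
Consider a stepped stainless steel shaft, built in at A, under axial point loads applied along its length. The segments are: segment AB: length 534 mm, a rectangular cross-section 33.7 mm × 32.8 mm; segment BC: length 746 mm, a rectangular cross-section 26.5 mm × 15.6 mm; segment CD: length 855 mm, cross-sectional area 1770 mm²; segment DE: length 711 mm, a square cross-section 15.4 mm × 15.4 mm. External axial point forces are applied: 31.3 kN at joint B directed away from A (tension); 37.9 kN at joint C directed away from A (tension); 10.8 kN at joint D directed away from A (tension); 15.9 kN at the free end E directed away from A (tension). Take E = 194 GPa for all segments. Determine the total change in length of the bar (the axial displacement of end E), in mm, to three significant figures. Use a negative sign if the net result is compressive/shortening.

Internal axial forces (sectioning from the free end, tension +): N_DE = 15.9 kN, N_CD = 26.7 kN, N_BC = 64.6 kN, N_AB = 95.9 kN.
A_AB = 1105 mm².
A_BC = 413.4 mm².
A_DE = 237.2 mm².
δ_AB = 95900·534/(1105·194000) = 0.2388 mm
δ_BC = 64600·746/(413.4·194000) = 0.6009 mm
δ_CD = 26700·855/(1770·194000) = 0.06648 mm
δ_DE = 15900·711/(237.2·194000) = 0.2457 mm
δ = Σδ_i = 1.152 mm.

1.15 mm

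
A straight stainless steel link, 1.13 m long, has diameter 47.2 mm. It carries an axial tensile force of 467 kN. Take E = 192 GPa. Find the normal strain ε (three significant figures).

A = 1750 mm².
σ = N/A = 266.9 MPa; ε = σ/E = 266.9/192000 = 1.390e-03.

0.00139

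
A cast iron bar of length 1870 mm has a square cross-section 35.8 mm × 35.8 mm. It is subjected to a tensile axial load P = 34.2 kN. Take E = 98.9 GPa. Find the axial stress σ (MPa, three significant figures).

A = 1282 mm².
σ = N/A = 34200/1282 = 26.68 MPa.

26.7 MPa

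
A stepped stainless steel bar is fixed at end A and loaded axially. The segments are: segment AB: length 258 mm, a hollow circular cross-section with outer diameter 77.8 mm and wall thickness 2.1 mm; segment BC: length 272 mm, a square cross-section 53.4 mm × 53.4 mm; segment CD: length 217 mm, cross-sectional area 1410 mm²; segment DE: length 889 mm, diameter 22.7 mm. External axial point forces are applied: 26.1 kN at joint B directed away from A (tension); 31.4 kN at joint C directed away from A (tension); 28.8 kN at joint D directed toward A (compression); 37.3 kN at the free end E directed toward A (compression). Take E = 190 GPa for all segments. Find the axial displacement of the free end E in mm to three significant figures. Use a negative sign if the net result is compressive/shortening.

Internal axial forces (sectioning from the free end, tension +): N_DE = -37.3 kN, N_CD = -66.1 kN, N_BC = -34.7 kN, N_AB = -8.6 kN.
A_AB = 499.4 mm².
A_BC = 2852 mm².
A_DE = 404.7 mm².
δ_AB = -8600·258/(499.4·190000) = -0.02338 mm
δ_BC = -34700·272/(2852·190000) = -0.01742 mm
δ_CD = -66100·217/(1410·190000) = -0.05354 mm
δ_DE = -37300·889/(404.7·190000) = -0.4312 mm
δ = Σδ_i = -0.5256 mm.

-0.526 mm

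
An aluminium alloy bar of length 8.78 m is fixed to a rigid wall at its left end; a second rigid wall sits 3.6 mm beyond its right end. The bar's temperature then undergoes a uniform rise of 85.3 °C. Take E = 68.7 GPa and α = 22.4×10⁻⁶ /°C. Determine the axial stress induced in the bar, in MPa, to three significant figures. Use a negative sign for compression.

-103 MPa

Free thermal expansion αLΔT = 22.4e-6 · 8780 · 85.3 = 16.78 mm.
The walls engage after the gap closes; constrained expansion = 16.78 − 3.6 = 13.18 mm.
The walls impose strain ε = −(13.18)/8780 = -1.5007e-03; σ = Eε = 68700 · -1.5007e-03 = -103.1 MPa.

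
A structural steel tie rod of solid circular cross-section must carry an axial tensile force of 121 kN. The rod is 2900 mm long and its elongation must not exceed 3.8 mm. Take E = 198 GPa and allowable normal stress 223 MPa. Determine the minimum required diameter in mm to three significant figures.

Required area A ≥ P/σ_allow = 121000/223 = 542.6 mm².
For a solid circular section, d ≥ √(4A/π) = 26.28 mm.
Elongation limit: A ≥ PL/(Eδ_allow) = 121000·2900/(198000·3.8) = 466.4 mm² ⇒ d ≥ 24.37 mm.
The stress limit governs.

26.3 mm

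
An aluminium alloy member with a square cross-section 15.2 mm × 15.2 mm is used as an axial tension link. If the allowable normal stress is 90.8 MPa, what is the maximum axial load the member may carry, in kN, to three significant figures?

A = 231 mm².
P_max = σ_allow · A = 90.8 · 231 = 20980 N = 20.98 kN.

21.0 kN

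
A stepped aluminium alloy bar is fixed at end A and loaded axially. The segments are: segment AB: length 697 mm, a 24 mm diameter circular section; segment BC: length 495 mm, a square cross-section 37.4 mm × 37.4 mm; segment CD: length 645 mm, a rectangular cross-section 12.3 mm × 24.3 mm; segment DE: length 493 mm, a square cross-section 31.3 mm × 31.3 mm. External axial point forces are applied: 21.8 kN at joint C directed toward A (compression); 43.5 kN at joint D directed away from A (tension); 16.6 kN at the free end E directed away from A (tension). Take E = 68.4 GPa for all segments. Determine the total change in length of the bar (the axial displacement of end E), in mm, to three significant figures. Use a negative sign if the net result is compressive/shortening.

3.08 mm

Internal axial forces (sectioning from the free end, tension +): N_DE = 16.6 kN, N_CD = 60.1 kN, N_BC = 38.3 kN, N_AB = 38.3 kN.
A_AB = 452.4 mm².
A_BC = 1399 mm².
A_CD = 298.9 mm².
A_DE = 979.7 mm².
δ_AB = 38300·697/(452.4·68400) = 0.8627 mm
δ_BC = 38300·495/(1399·68400) = 0.1982 mm
δ_CD = 60100·645/(298.9·68400) = 1.896 mm
δ_DE = 16600·493/(979.7·68400) = 0.1221 mm
δ = Σδ_i = 3.079 mm.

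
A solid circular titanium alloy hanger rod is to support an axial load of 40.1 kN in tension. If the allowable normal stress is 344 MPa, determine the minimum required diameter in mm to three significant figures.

12.2 mm

Required area A ≥ P/σ_allow = 40100/344 = 116.6 mm².
For a solid circular section, d ≥ √(4A/π) = 12.18 mm.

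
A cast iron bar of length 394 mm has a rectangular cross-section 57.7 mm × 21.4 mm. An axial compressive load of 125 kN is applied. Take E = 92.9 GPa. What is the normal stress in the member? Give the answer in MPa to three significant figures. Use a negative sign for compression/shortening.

A = 1235 mm².
σ = N/A = -125000/1235 = -101.2 MPa.

-101 MPa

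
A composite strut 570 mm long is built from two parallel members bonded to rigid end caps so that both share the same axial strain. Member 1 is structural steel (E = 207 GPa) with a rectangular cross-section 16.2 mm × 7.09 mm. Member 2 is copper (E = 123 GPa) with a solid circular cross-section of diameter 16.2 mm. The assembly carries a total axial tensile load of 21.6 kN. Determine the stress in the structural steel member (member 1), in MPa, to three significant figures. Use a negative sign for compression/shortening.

91.0 MPa

A_1 = 114.9 mm².
A_2 = 206.1 mm².
Equal strain + equilibrium ⇒ each member carries load in proportion to AE: A₁E₁ = 23780000 N, A₂E₂ = 25350000 N, ΣAE = 49130000 N.
σ₁ = P·E₁/ΣAE = 21600·207000/49130000 = 91.01 MPa.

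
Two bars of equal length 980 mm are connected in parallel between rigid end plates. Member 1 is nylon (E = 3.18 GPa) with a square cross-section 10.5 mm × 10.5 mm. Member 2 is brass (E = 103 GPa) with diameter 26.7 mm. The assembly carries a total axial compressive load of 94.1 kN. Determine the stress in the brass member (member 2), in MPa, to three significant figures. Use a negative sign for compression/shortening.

-167 MPa

A_1 = 110.2 mm².
A_2 = 559.9 mm².
Equal strain + equilibrium ⇒ each member carries load in proportion to AE: A₁E₁ = 350600 N, A₂E₂ = 57670000 N, ΣAE = 58020000 N.
σ₂ = P·E₂/ΣAE = -94100·103000/58020000 = -167 MPa.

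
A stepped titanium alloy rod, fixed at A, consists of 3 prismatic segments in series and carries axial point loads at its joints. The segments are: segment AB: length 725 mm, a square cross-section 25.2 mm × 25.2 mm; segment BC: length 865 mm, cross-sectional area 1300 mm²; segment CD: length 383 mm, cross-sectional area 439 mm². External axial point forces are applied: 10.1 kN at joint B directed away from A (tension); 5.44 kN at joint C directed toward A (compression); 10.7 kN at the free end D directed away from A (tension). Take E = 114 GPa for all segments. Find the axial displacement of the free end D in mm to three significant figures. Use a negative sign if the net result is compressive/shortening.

0.266 mm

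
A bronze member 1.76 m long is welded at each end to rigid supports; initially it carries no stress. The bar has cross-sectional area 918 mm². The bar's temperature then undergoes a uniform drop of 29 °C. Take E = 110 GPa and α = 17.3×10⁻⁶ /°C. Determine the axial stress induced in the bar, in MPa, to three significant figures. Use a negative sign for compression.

55.2 MPa

Free thermal expansion αLΔT = 17.3e-6 · 1760 · -29 = -0.883 mm.
The walls impose strain ε = −(-0.883)/1760 = 5.0170e-04; σ = Eε = 110000 · 5.0170e-04 = 55.19 MPa.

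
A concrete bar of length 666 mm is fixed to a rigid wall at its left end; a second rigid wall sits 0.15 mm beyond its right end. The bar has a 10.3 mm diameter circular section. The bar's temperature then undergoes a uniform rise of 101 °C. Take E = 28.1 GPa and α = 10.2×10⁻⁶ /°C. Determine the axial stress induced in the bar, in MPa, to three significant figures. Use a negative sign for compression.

Free thermal expansion αLΔT = 10.2e-6 · 666 · 101 = 0.6861 mm.
The walls engage after the gap closes; constrained expansion = 0.6861 − 0.15 = 0.5361 mm.
The walls impose strain ε = −(0.5361)/666 = -8.0497e-04; σ = Eε = 28100 · -8.0497e-04 = -22.62 MPa.

-22.6 MPa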